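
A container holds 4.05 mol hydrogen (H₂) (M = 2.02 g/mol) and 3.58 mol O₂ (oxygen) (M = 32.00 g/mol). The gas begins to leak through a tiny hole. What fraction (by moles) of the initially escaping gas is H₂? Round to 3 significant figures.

Rate_i ∝ x_i/√M_i (Graham's law weighted by mole fraction), so the effusate composition follows n_i/√M_i.
Mole fraction of H₂ in the effusate = (n_H₂/√M_H₂) / (n_H₂/√M_H₂ + n_O₂/√M_O₂)
= (4.05/√2.02) / (4.05/√2.02 + 3.58/√32.00) = 2.850/(2.850 + 0.6329) = 0.818.

0.818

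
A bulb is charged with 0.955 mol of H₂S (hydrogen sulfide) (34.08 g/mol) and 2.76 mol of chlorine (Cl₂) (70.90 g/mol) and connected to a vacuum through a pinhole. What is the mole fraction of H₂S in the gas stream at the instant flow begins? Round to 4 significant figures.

The effusion rate of species i is ∝ p_i/√M_i ∝ n_i/√M_i.
x_H₂S(eff) = (n_H₂S/√M_H₂S) / (n_H₂S/√M_H₂S + n_Cl₂/√M_Cl₂)
= (0.955/√34.08) / (0.955/√34.08 + 2.76/√70.90) = 0.1636/(0.1636 + 0.3278) = 0.3329.

0.3329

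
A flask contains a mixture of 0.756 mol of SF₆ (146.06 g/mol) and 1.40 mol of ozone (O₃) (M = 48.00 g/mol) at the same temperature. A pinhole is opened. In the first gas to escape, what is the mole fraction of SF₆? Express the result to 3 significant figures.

Each component's effusion rate ∝ (its partial pressure)·(1/√M) ∝ n_i/√M_i.
Mole fraction of SF₆ in the effusate = (n_SF₆/√M_SF₆) / (n_SF₆/√M_SF₆ + n_O₃/√M_O₃)
= (0.756/√146.06) / (0.756/√146.06 + 1.40/√48.00) = 0.06255/(0.06255 + 0.2021) = 0.236.

0.236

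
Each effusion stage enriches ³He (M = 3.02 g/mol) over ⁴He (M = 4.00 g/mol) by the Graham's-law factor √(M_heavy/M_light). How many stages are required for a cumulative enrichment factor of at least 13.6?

Single-stage factor α = √(4.00/3.02), so ln α = ½ ln(1.32450) = 0.1405.
Need α^N ≥ 13.6 ⇒ N ≥ ln(13.6) / ln α = 2.610 / 0.1405 = 18.57.
Rounding up, N = 19 stages.

19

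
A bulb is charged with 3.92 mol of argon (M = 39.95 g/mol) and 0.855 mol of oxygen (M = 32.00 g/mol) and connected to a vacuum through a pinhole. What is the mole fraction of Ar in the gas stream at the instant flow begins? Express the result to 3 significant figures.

Rate_i ∝ x_i/√M_i (Graham's law weighted by mole fraction), so the effusate composition follows n_i/√M_i.
So x_Ar in the escaping gas = (n_Ar/√M_Ar) / Σ(n_i/√M_i)
= (3.92/√39.95) / (3.92/√39.95 + 0.855/√32.00) = 0.6202/(0.6202 + 0.1511) = 0.804.

0.804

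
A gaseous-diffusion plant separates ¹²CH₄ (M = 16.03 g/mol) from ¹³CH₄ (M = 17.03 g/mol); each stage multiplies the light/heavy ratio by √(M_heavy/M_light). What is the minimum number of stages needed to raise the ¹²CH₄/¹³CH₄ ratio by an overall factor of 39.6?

122

Single-stage factor α = √(17.03/16.03), so ln α = ½ ln(1.06238) = 0.03026.
Need α^N ≥ 39.6 ⇒ N ≥ ln(39.6) / ln α = 3.679 / 0.03026 = 121.58.
So at least 122 stages are needed.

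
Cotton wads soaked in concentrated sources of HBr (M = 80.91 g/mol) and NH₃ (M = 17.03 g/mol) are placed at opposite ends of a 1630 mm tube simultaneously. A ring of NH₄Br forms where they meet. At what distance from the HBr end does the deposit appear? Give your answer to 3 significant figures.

513 mm

Distances travelled in equal time are proportional to diffusion rates, so d_HBr/d_NH₃ = √(M_NH₃/M_HBr) = √(17.03/80.91) = 0.4588.
With d_HBr + d_NH₃ = 1630 mm, d_NH₃ = 1630/(1 + 0.4588) = 1117 mm.
d_HBr = 1630 − 1117 = 513 mm.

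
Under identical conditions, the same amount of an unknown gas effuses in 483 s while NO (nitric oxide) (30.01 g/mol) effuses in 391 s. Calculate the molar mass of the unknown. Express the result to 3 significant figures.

45.8 g/mol

From Graham's law, t_X/t_NO = √(M_X/M_NO).
483/391 = 1.235 = √(M_X/30.01)
M_X = 30.01 × 1.235² = 30.01 × 1.526 = 45.8 g/mol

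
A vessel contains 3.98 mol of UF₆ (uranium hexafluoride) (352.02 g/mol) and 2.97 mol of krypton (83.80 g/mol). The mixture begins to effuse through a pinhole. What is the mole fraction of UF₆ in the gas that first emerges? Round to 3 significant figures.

0.395

Rate_i ∝ x_i/√M_i (Graham's law weighted by mole fraction), so the effusate composition follows n_i/√M_i.
x_UF₆(eff) = (n_UF₆/√M_UF₆) / (n_UF₆/√M_UF₆ + n_Kr/√M_Kr)
= (3.98/√352.02) / (3.98/√352.02 + 2.97/√83.80) = 0.2121/(0.2121 + 0.3244) = 0.395.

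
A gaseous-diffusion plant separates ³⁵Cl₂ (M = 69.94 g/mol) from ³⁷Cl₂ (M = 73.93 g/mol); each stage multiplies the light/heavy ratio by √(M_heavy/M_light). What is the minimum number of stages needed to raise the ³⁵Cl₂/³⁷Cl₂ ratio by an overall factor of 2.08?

Per stage α = (73.93/69.94)^(1/2) = 1.05705^0.5, giving ln α = 0.02774.
Need α^N ≥ 2.08 ⇒ N ≥ ln(2.08) / ln α = 0.7324 / 0.02774 = 26.40.
Minimum whole number of stages: N = 27.

27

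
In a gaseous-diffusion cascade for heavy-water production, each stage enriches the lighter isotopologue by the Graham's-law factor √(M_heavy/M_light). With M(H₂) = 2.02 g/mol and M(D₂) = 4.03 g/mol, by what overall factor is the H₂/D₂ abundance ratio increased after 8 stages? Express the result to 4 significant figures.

The single-stage factor is √(M_heavy/M_light), so 8 stages give [√(4.03/2.02)]^8 = (4.03/2.02)^(8/2).
= 1.99505^4 = 15.84.

15.84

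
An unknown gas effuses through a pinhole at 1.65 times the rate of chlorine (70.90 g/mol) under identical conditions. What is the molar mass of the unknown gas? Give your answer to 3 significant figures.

Graham's law gives rate_X/rate_Cl₂ = √(M_Cl₂/M_X).
1.65 = √(70.90/M_X)
M_X = 70.90 / 1.65² = 70.90 / 2.722 = 26.0 g/mol

26.0 g/mol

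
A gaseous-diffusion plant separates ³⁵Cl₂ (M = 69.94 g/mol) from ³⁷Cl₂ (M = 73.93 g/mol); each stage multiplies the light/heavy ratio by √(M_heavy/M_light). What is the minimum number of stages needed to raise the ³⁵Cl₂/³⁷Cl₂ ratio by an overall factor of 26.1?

With α = √(73.93/69.94) per stage, ln α = ½ ln(1.05705) = 0.02774.
Need α^N ≥ 26.1 ⇒ N ≥ ln(26.1) / ln α = 3.262 / 0.02774 = 117.59.
So at least 118 stages are needed.

118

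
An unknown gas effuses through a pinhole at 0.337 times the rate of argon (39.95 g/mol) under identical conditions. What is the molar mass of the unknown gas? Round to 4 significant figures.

351.8 g/mol

Since effusion rate ∝ 1/√M, rate_X/rate_Ar = √(M_Ar/M_X).
0.337 = √(39.95/M_X)
M_X = 39.95 / 0.337² = 39.95 / 0.1136 = 351.8 g/mol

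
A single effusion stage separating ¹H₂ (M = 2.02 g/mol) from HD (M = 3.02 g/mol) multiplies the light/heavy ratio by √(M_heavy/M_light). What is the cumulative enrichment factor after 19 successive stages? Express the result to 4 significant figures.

After 19 stages the ratio has grown by (√(3.02/2.02))^19 = (3.02/2.02)^(19/2).
= 1.49505^(19/2) = 45.63.

45.63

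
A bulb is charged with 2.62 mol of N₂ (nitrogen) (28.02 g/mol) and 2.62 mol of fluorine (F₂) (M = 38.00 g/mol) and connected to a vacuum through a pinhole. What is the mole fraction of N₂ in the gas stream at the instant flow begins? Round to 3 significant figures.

Rate_i ∝ x_i/√M_i (Graham's law weighted by mole fraction), so the effusate composition follows n_i/√M_i.
Mole fraction of N₂ in the effusate = (n_N₂/√M_N₂) / (n_N₂/√M_N₂ + n_F₂/√M_F₂)
= (2.62/√28.02) / (2.62/√28.02 + 2.62/√38.00) = 0.4950/(0.4950 + 0.4250) = 0.538.

0.538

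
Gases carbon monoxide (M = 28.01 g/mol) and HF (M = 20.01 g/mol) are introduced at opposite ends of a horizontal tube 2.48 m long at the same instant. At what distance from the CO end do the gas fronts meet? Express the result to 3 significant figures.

1.14 m

The fronts meet when d_CO + d_HF = L with d_CO/d_HF = √(M_HF/M_CO) (Graham's law). Here √(M_HF/M_CO) = √(20.01/28.01) = 0.8452.
With d_CO + d_HF = 2.48 m, d_HF = 2.48/(1 + 0.8452) = 1.344 m.
d_CO = 2.48 − 1.344 = 1.14 m.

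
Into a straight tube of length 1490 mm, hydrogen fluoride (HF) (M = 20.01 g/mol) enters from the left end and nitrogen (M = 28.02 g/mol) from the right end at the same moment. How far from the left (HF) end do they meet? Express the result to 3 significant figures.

Graham's law gives d_HF/d_N₂ = rate_HF/rate_N₂ = √(M_N₂/M_HF) = √(28.02/20.01) = 1.183.
With d_HF + d_N₂ = 1490 mm, d_N₂ = 1490/(1 + 1.183) = 682.4 mm.
d_HF = 1490 − 682.4 = 808 mm.

808 mm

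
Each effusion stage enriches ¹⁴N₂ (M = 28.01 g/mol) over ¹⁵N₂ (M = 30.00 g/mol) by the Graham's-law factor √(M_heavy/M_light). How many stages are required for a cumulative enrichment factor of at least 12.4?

Single-stage factor α = √(30.00/28.01), so ln α = ½ ln(1.07105) = 0.03432.
Need α^N ≥ 12.4 ⇒ N ≥ ln(12.4) / ln α = 2.518 / 0.03432 = 73.36.
Minimum whole number of stages: N = 74.

74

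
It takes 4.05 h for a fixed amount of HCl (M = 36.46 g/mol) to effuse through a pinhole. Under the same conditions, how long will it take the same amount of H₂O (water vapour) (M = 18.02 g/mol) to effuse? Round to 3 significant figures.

2.85 h

Since effusion rate ∝ 1/√M, t_H₂O/t_HCl = √(M_H₂O/M_HCl) = √(18.02/36.46) = √0.4942 = 0.7030.
So the time for H₂O is 4.05 × 0.7030 = 2.85 h.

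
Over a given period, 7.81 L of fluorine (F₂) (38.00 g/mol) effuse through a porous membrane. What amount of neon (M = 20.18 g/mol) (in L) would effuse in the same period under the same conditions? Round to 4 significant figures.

Since effusion rate ∝ 1/√M, rate_Ne/rate_F₂ = √(M_F₂/M_Ne) = √(38.00/20.18) = √1.883 = 1.372.
So the volume for Ne is 7.81 × 1.372 = 10.72 L.

10.72 L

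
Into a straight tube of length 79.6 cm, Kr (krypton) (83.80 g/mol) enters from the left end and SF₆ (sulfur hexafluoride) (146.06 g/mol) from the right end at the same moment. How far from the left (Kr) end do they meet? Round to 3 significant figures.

45.3 cm

Distances travelled in equal time are proportional to diffusion rates, so d_Kr/d_SF₆ = √(M_SF₆/M_Kr) = √(146.06/83.80) = 1.320.
With d_Kr + d_SF₆ = 79.6 cm, d_SF₆ = 79.6/(1 + 1.320) = 34.31 cm.
d_Kr = 79.6 − 34.31 = 45.3 cm.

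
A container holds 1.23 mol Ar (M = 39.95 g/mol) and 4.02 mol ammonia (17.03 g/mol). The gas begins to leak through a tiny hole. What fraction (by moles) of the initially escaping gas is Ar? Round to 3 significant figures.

0.167

The effusion rate of species i is ∝ p_i/√M_i ∝ n_i/√M_i.
Mole fraction of Ar in the effusate = (n_Ar/√M_Ar) / (n_Ar/√M_Ar + n_NH₃/√M_NH₃)
= (1.23/√39.95) / (1.23/√39.95 + 4.02/√17.03) = 0.1946/(0.1946 + 0.9741) = 0.167.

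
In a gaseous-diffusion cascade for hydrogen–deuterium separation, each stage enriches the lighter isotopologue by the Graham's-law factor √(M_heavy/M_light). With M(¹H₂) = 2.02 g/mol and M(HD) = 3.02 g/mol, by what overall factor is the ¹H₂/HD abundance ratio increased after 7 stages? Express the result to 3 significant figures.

The single-stage factor is √(M_heavy/M_light), so 7 stages give [√(3.02/2.02)]^7 = (3.02/2.02)^(7/2).
= 1.49505^(7/2) = 4.09.

4.09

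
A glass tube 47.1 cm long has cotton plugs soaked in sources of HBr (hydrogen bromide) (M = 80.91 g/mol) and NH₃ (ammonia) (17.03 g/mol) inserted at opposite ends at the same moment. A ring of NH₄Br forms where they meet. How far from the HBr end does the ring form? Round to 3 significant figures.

14.8 cm

In equal time, each gas travels a distance ∝ its rate ∝ 1/√M, so d_HBr/d_NH₃ = √(M_NH₃/M_HBr) = √(17.03/80.91) = 0.4588.
With d_HBr + d_NH₃ = 47.1 cm, d_NH₃ = 47.1/(1 + 0.4588) = 32.29 cm.
d_HBr = 47.1 − 32.29 = 14.8 cm.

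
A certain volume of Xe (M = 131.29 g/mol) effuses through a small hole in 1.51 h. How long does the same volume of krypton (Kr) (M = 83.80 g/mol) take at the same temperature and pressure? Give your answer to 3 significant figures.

1.21 h

Since effusion rate ∝ 1/√M, t_Kr/t_Xe = √(M_Kr/M_Xe) = √(83.80/131.29) = √0.6383 = 0.7989.
So the time for Kr is 1.51 × 0.7989 = 1.21 h.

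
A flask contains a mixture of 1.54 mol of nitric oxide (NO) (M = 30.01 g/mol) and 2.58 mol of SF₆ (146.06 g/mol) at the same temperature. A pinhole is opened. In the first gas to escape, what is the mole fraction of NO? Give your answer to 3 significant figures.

0.568

The effusion rate of species i is ∝ p_i/√M_i ∝ n_i/√M_i.
x_NO(eff) = (n_NO/√M_NO) / (n_NO/√M_NO + n_SF₆/√M_SF₆)
= (1.54/√30.01) / (1.54/√30.01 + 2.58/√146.06) = 0.2811/(0.2811 + 0.2135) = 0.568.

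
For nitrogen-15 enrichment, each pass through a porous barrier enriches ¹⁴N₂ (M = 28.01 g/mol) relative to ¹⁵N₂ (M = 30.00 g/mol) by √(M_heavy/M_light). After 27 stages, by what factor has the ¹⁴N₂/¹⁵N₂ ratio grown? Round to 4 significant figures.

2.526

After 27 stages the ratio has grown by (√(30.00/28.01))^27 = (30.00/28.01)^(27/2).
= 1.07105^(27/2) = 2.526.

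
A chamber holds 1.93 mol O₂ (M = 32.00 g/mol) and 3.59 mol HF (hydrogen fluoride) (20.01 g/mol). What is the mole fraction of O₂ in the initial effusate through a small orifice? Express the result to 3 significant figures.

Effusion rate of each component ∝ n_i/√M_i (partial pressure × 1/√M).
x_O₂(eff) = (n_O₂/√M_O₂) / (n_O₂/√M_O₂ + n_HF/√M_HF)
= (1.93/√32.00) / (1.93/√32.00 + 3.59/√20.01) = 0.3412/(0.3412 + 0.8025) = 0.298.

0.298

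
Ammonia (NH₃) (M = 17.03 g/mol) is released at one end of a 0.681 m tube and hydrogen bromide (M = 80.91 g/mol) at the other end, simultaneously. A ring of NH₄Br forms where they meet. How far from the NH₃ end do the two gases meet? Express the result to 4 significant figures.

0.4668 m

In equal time, each gas travels a distance ∝ its rate ∝ 1/√M, so d_NH₃/d_HBr = √(M_HBr/M_NH₃) = √(80.91/17.03) = 2.180.
With d_NH₃ + d_HBr = 0.681 m, d_HBr = 0.681/(1 + 2.180) = 0.2142 m.
d_NH₃ = 0.681 − 0.2142 = 0.4668 m.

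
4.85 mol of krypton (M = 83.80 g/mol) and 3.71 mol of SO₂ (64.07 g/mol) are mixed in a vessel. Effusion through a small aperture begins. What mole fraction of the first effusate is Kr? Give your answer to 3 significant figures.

The effusion rate of species i is ∝ p_i/√M_i ∝ n_i/√M_i.
Mole fraction of Kr in the effusate = (n_Kr/√M_Kr) / (n_Kr/√M_Kr + n_SO₂/√M_SO₂)
= (4.85/√83.80) / (4.85/√83.80 + 3.71/√64.07) = 0.5298/(0.5298 + 0.4635) = 0.533.

0.533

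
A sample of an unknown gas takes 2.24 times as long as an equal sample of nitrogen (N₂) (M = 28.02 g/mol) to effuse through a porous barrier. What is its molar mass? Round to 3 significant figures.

141 g/mol

From Graham's law, t_X/t_N₂ = √(M_X/M_N₂).
2.24 = √(M_X/28.02)
M_X = 28.02 × 2.24² = 28.02 × 5.018 = 141 g/mol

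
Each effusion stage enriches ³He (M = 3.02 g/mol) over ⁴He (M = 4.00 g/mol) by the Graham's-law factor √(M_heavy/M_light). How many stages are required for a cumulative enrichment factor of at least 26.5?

24

Per stage α = (4.00/3.02)^(1/2) = 1.32450^0.5, giving ln α = 0.1405.
Need α^N ≥ 26.5 ⇒ N ≥ ln(26.5) / ln α = 3.277 / 0.1405 = 23.32.
Minimum whole number of stages: N = 24.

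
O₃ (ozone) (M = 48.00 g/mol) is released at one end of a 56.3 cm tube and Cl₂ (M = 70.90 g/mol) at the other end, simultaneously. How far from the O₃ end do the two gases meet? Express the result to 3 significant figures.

30.9 cm

Distances travelled in equal time are proportional to diffusion rates, so d_O₃/d_Cl₂ = √(M_Cl₂/M_O₃) = √(70.90/48.00) = 1.215.
With d_O₃ + d_Cl₂ = 56.3 cm, d_Cl₂ = 56.3/(1 + 1.215) = 25.41 cm.
d_O₃ = 56.3 − 25.41 = 30.9 cm.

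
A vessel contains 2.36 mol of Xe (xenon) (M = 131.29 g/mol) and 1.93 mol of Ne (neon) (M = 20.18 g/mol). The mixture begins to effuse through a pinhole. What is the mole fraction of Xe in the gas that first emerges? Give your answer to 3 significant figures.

Effusion rate of each component ∝ n_i/√M_i (partial pressure × 1/√M).
x_Xe(eff) = (n_Xe/√M_Xe) / (n_Xe/√M_Xe + n_Ne/√M_Ne)
= (2.36/√131.29) / (2.36/√131.29 + 1.93/√20.18) = 0.2060/(0.2060 + 0.4296) = 0.324.

0.324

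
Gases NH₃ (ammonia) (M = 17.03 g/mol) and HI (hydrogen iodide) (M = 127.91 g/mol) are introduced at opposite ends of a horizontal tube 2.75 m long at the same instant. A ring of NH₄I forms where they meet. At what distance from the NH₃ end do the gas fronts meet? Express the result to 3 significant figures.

Distances travelled in equal time are proportional to diffusion rates, so d_NH₃/d_HI = √(M_HI/M_NH₃) = √(127.91/17.03) = 2.741.
With d_NH₃ + d_HI = 2.75 m, d_HI = 2.75/(1 + 2.741) = 0.7352 m.
d_NH₃ = 2.75 − 0.7352 = 2.01 m.

2.01 m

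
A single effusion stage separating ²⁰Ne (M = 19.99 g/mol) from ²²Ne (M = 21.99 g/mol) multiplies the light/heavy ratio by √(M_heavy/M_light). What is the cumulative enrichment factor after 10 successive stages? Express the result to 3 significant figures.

The single-stage factor is √(M_heavy/M_light), so 10 stages give [√(21.99/19.99)]^10 = (21.99/19.99)^(10/2).
= 1.10005^5 = 1.61.

1.61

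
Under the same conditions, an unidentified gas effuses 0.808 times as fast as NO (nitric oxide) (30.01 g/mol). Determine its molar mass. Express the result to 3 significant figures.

46.0 g/mol

By Graham's law, rate_X/rate_NO = √(M_NO/M_X).
0.808 = √(30.01/M_X)
M_X = 30.01 / 0.808² = 30.01 / 0.6529 = 46.0 g/mol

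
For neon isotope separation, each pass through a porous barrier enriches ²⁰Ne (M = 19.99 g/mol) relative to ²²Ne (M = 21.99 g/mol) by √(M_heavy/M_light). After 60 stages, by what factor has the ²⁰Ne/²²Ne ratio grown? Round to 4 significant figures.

After 60 stages the ratio has grown by (√(21.99/19.99))^60 = (21.99/19.99)^(60/2).
= 1.10005^30 = 17.47.

17.47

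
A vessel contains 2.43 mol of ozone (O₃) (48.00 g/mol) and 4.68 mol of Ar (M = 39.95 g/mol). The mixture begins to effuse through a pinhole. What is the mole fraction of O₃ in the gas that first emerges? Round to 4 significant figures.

Each component's effusion rate ∝ (its partial pressure)·(1/√M) ∝ n_i/√M_i.
Mole fraction of O₃ in the effusate = (n_O₃/√M_O₃) / (n_O₃/√M_O₃ + n_Ar/√M_Ar)
= (2.43/√48.00) / (2.43/√48.00 + 4.68/√39.95) = 0.3507/(0.3507 + 0.7404) = 0.3214.

0.3214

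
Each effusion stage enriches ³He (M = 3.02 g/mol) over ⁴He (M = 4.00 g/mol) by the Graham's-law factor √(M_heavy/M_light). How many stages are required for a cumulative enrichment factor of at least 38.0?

Per stage α = (4.00/3.02)^(1/2) = 1.32450^0.5, giving ln α = 0.1405.
Need α^N ≥ 38.0 ⇒ N ≥ ln(38.0) / ln α = 3.638 / 0.1405 = 25.89.
Minimum whole number of stages: N = 26.

26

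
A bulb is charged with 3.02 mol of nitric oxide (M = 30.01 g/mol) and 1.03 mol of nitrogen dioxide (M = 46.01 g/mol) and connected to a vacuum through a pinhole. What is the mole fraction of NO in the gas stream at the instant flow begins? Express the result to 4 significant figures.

0.7840

Effusion rate of each component ∝ n_i/√M_i (partial pressure × 1/√M).
So x_NO in the escaping gas = (n_NO/√M_NO) / Σ(n_i/√M_i)
= (3.02/√30.01) / (3.02/√30.01 + 1.03/√46.01) = 0.5513/(0.5513 + 0.1518) = 0.7840.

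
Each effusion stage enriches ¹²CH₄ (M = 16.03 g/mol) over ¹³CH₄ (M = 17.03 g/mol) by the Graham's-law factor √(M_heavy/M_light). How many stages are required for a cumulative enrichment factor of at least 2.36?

29

Single-stage factor α = √(17.03/16.03), so ln α = ½ ln(1.06238) = 0.03026.
Need α^N ≥ 2.36 ⇒ N ≥ ln(2.36) / ln α = 0.8587 / 0.03026 = 28.38.
So at least 29 stages are needed.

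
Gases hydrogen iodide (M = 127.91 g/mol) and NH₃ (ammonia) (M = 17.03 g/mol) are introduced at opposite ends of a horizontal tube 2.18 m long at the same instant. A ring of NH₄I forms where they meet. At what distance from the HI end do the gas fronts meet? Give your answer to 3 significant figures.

0.583 m

The fronts meet when d_HI + d_NH₃ = L with d_HI/d_NH₃ = √(M_NH₃/M_HI) (Graham's law). Here √(M_NH₃/M_HI) = √(17.03/127.91) = 0.3649.
With d_HI + d_NH₃ = 2.18 m, d_NH₃ = 2.18/(1 + 0.3649) = 1.597 m.
d_HI = 2.18 − 1.597 = 0.583 m.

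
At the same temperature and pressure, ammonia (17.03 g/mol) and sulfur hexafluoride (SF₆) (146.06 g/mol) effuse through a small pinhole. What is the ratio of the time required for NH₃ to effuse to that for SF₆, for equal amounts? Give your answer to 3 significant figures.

0.341

By Graham's law, t_NH₃/t_SF₆ = √(M_NH₃/M_SF₆) = √(17.03/146.06) = √0.1166 = 0.341.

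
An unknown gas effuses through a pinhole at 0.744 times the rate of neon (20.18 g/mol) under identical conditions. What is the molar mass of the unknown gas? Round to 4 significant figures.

36.46 g/mol

Graham's law gives rate_X/rate_Ne = √(M_Ne/M_X).
0.744 = √(20.18/M_X)
M_X = 20.18 / 0.744² = 20.18 / 0.5535 = 36.46 g/mol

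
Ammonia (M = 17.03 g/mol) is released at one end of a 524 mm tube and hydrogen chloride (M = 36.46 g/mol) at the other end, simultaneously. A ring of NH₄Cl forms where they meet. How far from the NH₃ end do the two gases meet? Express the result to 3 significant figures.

311 mm

Graham's law gives d_NH₃/d_HCl = rate_NH₃/rate_HCl = √(M_HCl/M_NH₃) = √(36.46/17.03) = 1.463.
With d_NH₃ + d_HCl = 524 mm, d_HCl = 524/(1 + 1.463) = 212.7 mm.
d_NH₃ = 524 − 212.7 = 311 mm.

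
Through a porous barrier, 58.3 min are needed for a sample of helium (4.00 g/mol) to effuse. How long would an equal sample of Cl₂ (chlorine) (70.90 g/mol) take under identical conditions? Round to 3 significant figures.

245 min

From Graham's law, t_Cl₂/t_He = √(M_Cl₂/M_He) = √(70.90/4.00) = √17.73 = 4.210.
So the time for Cl₂ is 58.3 × 4.210 = 245 min.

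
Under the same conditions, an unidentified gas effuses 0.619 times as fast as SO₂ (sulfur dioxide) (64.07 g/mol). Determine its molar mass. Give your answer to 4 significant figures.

167.2 g/mol

By Graham's law, rate_X/rate_SO₂ = √(M_SO₂/M_X).
0.619 = √(64.07/M_X)
M_X = 64.07 / 0.619² = 64.07 / 0.3832 = 167.2 g/mol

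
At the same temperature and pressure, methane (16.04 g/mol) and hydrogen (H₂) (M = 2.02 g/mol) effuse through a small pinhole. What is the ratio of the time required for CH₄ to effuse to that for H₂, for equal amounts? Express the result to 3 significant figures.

Graham's law gives t_CH₄/t_H₂ = √(M_CH₄/M_H₂) = √(16.04/2.02) = √7.941 = 2.82.

2.82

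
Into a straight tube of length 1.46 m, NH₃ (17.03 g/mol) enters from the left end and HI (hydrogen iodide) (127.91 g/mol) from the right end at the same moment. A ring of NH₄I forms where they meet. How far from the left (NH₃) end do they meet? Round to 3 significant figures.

1.07 m

Graham's law gives d_NH₃/d_HI = rate_NH₃/rate_HI = √(M_HI/M_NH₃) = √(127.91/17.03) = 2.741.
With d_NH₃ + d_HI = 1.46 m, d_HI = 1.46/(1 + 2.741) = 0.3903 m.
d_NH₃ = 1.46 − 0.3903 = 1.07 m.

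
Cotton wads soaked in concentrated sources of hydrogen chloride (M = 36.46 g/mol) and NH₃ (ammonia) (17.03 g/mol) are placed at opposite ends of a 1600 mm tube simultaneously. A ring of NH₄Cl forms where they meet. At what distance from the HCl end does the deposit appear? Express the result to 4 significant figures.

649.6 mm

Distances travelled in equal time are proportional to diffusion rates, so d_HCl/d_NH₃ = √(M_NH₃/M_HCl) = √(17.03/36.46) = 0.6834.
With d_HCl + d_NH₃ = 1600 mm, d_NH₃ = 1600/(1 + 0.6834) = 950.4 mm.
d_HCl = 1600 − 950.4 = 649.6 mm.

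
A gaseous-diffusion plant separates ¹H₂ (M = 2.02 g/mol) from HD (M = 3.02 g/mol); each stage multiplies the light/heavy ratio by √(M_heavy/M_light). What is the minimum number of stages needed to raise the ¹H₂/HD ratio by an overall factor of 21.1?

Per stage α = (3.02/2.02)^(1/2) = 1.49505^0.5, giving ln α = 0.2011.
Need α^N ≥ 21.1 ⇒ N ≥ ln(21.1) / ln α = 3.049 / 0.2011 = 15.16.
So at least 16 stages are needed.

16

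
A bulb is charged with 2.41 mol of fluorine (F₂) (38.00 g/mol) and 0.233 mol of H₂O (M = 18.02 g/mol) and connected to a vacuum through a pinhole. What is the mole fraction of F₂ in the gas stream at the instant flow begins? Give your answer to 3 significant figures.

Each component's effusion rate ∝ (its partial pressure)·(1/√M) ∝ n_i/√M_i.
x_F₂(eff) = (n_F₂/√M_F₂) / (n_F₂/√M_F₂ + n_H₂O/√M_H₂O)
= (2.41/√38.00) / (2.41/√38.00 + 0.233/√18.02) = 0.3910/(0.3910 + 0.05489) = 0.877.

0.877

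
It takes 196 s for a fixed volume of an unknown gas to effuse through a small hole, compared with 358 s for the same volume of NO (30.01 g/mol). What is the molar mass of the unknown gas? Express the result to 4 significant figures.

Since effusion rate ∝ 1/√M, t_X/t_NO = √(M_X/M_NO).
196/358 = 0.5475 = √(M_X/30.01)
M_X = 30.01 × 0.5475² = 30.01 × 0.2997 = 8.995 g/mol

8.995 g/mol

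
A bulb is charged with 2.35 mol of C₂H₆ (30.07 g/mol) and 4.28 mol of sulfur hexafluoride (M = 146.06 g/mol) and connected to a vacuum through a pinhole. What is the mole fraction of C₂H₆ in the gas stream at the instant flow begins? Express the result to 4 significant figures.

0.5475

Effusion rate of each component ∝ n_i/√M_i (partial pressure × 1/√M).
So x_C₂H₆ in the escaping gas = (n_C₂H₆/√M_C₂H₆) / Σ(n_i/√M_i)
= (2.35/√30.07) / (2.35/√30.07 + 4.28/√146.06) = 0.4285/(0.4285 + 0.3541) = 0.5475.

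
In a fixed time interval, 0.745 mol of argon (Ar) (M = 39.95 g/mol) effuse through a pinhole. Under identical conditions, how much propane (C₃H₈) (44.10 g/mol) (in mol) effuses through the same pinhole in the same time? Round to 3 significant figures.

0.709 mol

Since effusion rate ∝ 1/√M, rate_C₃H₈/rate_Ar = √(M_Ar/M_C₃H₈) = √(39.95/44.10) = √0.9059 = 0.9518.
So the amount for C₃H₈ is 0.745 × 0.9518 = 0.709 mol.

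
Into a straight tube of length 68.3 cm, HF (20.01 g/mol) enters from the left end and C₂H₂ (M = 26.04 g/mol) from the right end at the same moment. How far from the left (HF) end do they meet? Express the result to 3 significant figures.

Graham's law gives d_HF/d_C₂H₂ = rate_HF/rate_C₂H₂ = √(M_C₂H₂/M_HF) = √(26.04/20.01) = 1.141.
With d_HF + d_C₂H₂ = 68.3 cm, d_C₂H₂ = 68.3/(1 + 1.141) = 31.90 cm.
d_HF = 68.3 − 31.90 = 36.4 cm.

36.4 cm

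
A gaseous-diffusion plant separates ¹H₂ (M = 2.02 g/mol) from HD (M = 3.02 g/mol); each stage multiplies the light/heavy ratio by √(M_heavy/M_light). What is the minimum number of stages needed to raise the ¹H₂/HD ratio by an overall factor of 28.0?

17

With α = √(3.02/2.02) per stage, ln α = ½ ln(1.49505) = 0.2011.
Need α^N ≥ 28.0 ⇒ N ≥ ln(28.0) / ln α = 3.332 / 0.2011 = 16.57.
Rounding up, N = 17 stages.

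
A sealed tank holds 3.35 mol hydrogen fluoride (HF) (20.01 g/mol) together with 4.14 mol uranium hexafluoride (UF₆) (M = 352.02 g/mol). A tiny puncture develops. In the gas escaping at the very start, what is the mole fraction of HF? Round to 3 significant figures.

0.772

Each component's effusion rate ∝ (its partial pressure)·(1/√M) ∝ n_i/√M_i.
Mole fraction of HF in the effusate = (n_HF/√M_HF) / (n_HF/√M_HF + n_UF₆/√M_UF₆)
= (3.35/√20.01) / (3.35/√20.01 + 4.14/√352.02) = 0.7489/(0.7489 + 0.2207) = 0.772.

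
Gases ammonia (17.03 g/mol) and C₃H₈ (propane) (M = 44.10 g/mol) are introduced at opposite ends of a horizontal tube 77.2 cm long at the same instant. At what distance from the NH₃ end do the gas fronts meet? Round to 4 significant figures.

47.61 cm

Distances travelled in equal time are proportional to diffusion rates, so d_NH₃/d_C₃H₈ = √(M_C₃H₈/M_NH₃) = √(44.10/17.03) = 1.609.
With d_NH₃ + d_C₃H₈ = 77.2 cm, d_C₃H₈ = 77.2/(1 + 1.609) = 29.59 cm.
d_NH₃ = 77.2 − 29.59 = 47.61 cm.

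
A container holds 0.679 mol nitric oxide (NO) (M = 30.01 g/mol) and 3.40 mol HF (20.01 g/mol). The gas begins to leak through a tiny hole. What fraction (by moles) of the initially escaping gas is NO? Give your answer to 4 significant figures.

0.1402

Each component's effusion rate ∝ (its partial pressure)·(1/√M) ∝ n_i/√M_i.
So x_NO in the escaping gas = (n_NO/√M_NO) / Σ(n_i/√M_i)
= (0.679/√30.01) / (0.679/√30.01 + 3.40/√20.01) = 0.1239/(0.1239 + 0.7601) = 0.1402.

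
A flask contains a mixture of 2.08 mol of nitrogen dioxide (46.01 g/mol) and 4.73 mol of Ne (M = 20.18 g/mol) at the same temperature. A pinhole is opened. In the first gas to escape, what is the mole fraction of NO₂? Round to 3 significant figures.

The effusion rate of species i is ∝ p_i/√M_i ∝ n_i/√M_i.
So x_NO₂ in the escaping gas = (n_NO₂/√M_NO₂) / Σ(n_i/√M_i)
= (2.08/√46.01) / (2.08/√46.01 + 4.73/√20.18) = 0.3066/(0.3066 + 1.053) = 0.226.

0.226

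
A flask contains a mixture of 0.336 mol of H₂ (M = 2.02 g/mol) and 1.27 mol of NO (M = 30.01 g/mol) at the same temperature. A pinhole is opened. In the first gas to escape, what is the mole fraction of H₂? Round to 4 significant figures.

Rate_i ∝ x_i/√M_i (Graham's law weighted by mole fraction), so the effusate composition follows n_i/√M_i.
Mole fraction of H₂ in the effusate = (n_H₂/√M_H₂) / (n_H₂/√M_H₂ + n_NO/√M_NO)
= (0.336/√2.02) / (0.336/√2.02 + 1.27/√30.01) = 0.2364/(0.2364 + 0.2318) = 0.5049.

0.5049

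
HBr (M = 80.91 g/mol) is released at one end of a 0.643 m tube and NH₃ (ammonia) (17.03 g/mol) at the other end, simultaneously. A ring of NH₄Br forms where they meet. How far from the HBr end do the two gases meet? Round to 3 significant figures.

The fronts meet when d_HBr + d_NH₃ = L with d_HBr/d_NH₃ = √(M_NH₃/M_HBr) (Graham's law). Here √(M_NH₃/M_HBr) = √(17.03/80.91) = 0.4588.
With d_HBr + d_NH₃ = 0.643 m, d_NH₃ = 0.643/(1 + 0.4588) = 0.4408 m.
d_HBr = 0.643 − 0.4408 = 0.202 m.

0.202 m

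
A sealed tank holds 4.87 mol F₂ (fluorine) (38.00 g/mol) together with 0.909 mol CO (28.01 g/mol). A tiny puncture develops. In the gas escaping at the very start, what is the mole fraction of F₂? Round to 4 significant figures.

0.8214

The effusion rate of species i is ∝ p_i/√M_i ∝ n_i/√M_i.
Mole fraction of F₂ in the effusate = (n_F₂/√M_F₂) / (n_F₂/√M_F₂ + n_CO/√M_CO)
= (4.87/√38.00) / (4.87/√38.00 + 0.909/√28.01) = 0.7900/(0.7900 + 0.1718) = 0.8214.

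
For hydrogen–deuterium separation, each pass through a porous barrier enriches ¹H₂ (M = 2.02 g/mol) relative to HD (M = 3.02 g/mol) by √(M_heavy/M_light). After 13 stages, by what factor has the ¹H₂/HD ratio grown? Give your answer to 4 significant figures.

13.65

Overall factor = α^13 with α = √(3.02/2.02), i.e. (3.02/2.02)^(13/2).
= 1.49505^(13/2) = 13.65.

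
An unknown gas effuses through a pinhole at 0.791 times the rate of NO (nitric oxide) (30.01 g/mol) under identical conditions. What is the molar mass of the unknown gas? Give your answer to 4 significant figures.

47.96 g/mol

Since effusion rate ∝ 1/√M, rate_X/rate_NO = √(M_NO/M_X).
0.791 = √(30.01/M_X)
M_X = 30.01 / 0.791² = 30.01 / 0.6257 = 47.96 g/mol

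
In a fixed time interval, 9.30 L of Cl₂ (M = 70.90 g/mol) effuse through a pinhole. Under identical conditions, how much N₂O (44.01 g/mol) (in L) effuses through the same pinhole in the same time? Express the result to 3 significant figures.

11.8 L

Graham's law gives rate_N₂O/rate_Cl₂ = √(M_Cl₂/M_N₂O) = √(70.90/44.01) = √1.611 = 1.269.
So the volume for N₂O is 9.30 × 1.269 = 11.8 L.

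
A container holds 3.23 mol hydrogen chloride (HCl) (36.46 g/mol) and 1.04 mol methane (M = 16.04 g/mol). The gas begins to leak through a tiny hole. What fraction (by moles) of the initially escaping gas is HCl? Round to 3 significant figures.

Each component's effusion rate ∝ (its partial pressure)·(1/√M) ∝ n_i/√M_i.
So x_HCl in the escaping gas = (n_HCl/√M_HCl) / Σ(n_i/√M_i)
= (3.23/√36.46) / (3.23/√36.46 + 1.04/√16.04) = 0.5349/(0.5349 + 0.2597) = 0.673.

0.673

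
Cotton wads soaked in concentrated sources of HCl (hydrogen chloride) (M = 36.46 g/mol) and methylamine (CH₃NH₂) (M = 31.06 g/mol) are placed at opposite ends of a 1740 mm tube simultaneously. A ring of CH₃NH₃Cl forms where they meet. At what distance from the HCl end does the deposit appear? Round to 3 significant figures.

In equal time, each gas travels a distance ∝ its rate ∝ 1/√M, so d_HCl/d_CH₃NH₂ = √(M_CH₃NH₂/M_HCl) = √(31.06/36.46) = 0.9230.
With d_HCl + d_CH₃NH₂ = 1740 mm, d_CH₃NH₂ = 1740/(1 + 0.9230) = 904.8 mm.
d_HCl = 1740 − 904.8 = 835 mm.

835 mm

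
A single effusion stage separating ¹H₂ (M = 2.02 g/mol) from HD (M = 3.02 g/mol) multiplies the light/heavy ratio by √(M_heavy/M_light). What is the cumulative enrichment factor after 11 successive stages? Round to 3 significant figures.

Each stage multiplies the ratio by α = √(3.02/2.02), so after 11 stages the overall factor is α^11 = (3.02/2.02)^(11/2).
= 1.49505^(11/2) = 9.13.

9.13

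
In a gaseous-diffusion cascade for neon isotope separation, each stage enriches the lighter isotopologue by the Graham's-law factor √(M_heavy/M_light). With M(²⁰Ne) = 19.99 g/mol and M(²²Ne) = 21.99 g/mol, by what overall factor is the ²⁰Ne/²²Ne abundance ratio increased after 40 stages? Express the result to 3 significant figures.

Overall factor = α^40 with α = √(21.99/19.99), i.e. (21.99/19.99)^(40/2).
= 1.10005^20 = 6.73.

6.73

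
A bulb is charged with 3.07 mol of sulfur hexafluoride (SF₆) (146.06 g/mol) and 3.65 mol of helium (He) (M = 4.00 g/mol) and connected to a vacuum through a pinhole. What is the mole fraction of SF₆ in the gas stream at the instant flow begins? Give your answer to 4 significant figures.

Each component's effusion rate ∝ (its partial pressure)·(1/√M) ∝ n_i/√M_i.
So x_SF₆ in the escaping gas = (n_SF₆/√M_SF₆) / Σ(n_i/√M_i)
= (3.07/√146.06) / (3.07/√146.06 + 3.65/√4.00) = 0.2540/(0.2540 + 1.825) = 0.1222.

0.1222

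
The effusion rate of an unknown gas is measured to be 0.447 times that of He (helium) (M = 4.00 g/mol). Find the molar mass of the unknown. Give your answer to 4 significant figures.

20.02 g/mol

Using Graham's law: rate_X/rate_He = √(M_He/M_X).
0.447 = √(4.00/M_X)
M_X = 4.00 / 0.447² = 4.00 / 0.1998 = 20.02 g/mol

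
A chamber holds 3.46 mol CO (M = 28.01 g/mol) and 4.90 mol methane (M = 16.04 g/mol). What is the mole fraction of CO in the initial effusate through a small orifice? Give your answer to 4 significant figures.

0.3483

Effusion rate of each component ∝ n_i/√M_i (partial pressure × 1/√M).
So x_CO in the escaping gas = (n_CO/√M_CO) / Σ(n_i/√M_i)
= (3.46/√28.01) / (3.46/√28.01 + 4.90/√16.04) = 0.6538/(0.6538 + 1.223) = 0.3483.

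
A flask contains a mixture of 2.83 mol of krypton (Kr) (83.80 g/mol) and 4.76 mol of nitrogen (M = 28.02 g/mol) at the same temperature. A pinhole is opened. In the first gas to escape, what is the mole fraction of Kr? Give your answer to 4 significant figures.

0.2558

Rate_i ∝ x_i/√M_i (Graham's law weighted by mole fraction), so the effusate composition follows n_i/√M_i.
x_Kr(eff) = (n_Kr/√M_Kr) / (n_Kr/√M_Kr + n_N₂/√M_N₂)
= (2.83/√83.80) / (2.83/√83.80 + 4.76/√28.02) = 0.3091/(0.3091 + 0.8992) = 0.2558.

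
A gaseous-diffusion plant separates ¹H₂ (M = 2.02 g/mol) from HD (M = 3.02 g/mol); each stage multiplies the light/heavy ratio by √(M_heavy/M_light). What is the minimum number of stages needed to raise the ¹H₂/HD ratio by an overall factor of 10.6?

12

Single-stage factor α = √(3.02/2.02), so ln α = ½ ln(1.49505) = 0.2011.
Need α^N ≥ 10.6 ⇒ N ≥ ln(10.6) / ln α = 2.361 / 0.2011 = 11.74.
Rounding up, N = 12 stages.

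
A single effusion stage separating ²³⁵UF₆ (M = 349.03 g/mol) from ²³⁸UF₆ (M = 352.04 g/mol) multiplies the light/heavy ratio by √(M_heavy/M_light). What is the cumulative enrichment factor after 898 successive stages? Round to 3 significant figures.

47.3

Overall factor = α^898 with α = √(352.04/349.03), i.e. (352.04/349.03)^(898/2).
= 1.00862^449 = 47.3.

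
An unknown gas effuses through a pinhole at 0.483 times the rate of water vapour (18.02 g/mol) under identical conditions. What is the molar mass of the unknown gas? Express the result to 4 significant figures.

By Graham's law, rate_X/rate_H₂O = √(M_H₂O/M_X).
0.483 = √(18.02/M_X)
M_X = 18.02 / 0.483² = 18.02 / 0.2333 = 77.24 g/mol

77.24 g/mol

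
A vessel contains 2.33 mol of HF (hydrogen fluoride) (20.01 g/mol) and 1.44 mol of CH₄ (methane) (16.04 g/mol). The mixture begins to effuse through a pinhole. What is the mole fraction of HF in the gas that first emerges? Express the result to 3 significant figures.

Effusion rate of each component ∝ n_i/√M_i (partial pressure × 1/√M).
So x_HF in the escaping gas = (n_HF/√M_HF) / Σ(n_i/√M_i)
= (2.33/√20.01) / (2.33/√20.01 + 1.44/√16.04) = 0.5209/(0.5209 + 0.3596) = 0.592.

0.592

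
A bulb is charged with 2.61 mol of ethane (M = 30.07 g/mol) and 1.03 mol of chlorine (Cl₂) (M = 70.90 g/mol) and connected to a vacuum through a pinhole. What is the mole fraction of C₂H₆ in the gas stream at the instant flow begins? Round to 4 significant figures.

0.7955

The effusion rate of species i is ∝ p_i/√M_i ∝ n_i/√M_i.
So x_C₂H₆ in the escaping gas = (n_C₂H₆/√M_C₂H₆) / Σ(n_i/√M_i)
= (2.61/√30.07) / (2.61/√30.07 + 1.03/√70.90) = 0.4760/(0.4760 + 0.1223) = 0.7955.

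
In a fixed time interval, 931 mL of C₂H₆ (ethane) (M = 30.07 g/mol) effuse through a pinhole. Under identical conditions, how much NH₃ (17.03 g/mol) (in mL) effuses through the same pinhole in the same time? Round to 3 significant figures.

1240 mL

Using Graham's law: rate_NH₃/rate_C₂H₆ = √(M_C₂H₆/M_NH₃) = √(30.07/17.03) = √1.766 = 1.329.
So the volume for NH₃ is 931 × 1.329 = 1240 mL.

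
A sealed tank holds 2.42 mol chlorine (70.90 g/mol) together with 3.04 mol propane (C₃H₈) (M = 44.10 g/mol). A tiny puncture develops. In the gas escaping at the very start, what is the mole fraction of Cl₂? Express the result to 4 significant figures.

Each component's effusion rate ∝ (its partial pressure)·(1/√M) ∝ n_i/√M_i.
Mole fraction of Cl₂ in the effusate = (n_Cl₂/√M_Cl₂) / (n_Cl₂/√M_Cl₂ + n_C₃H₈/√M_C₃H₈)
= (2.42/√70.90) / (2.42/√70.90 + 3.04/√44.10) = 0.2874/(0.2874 + 0.4578) = 0.3857.

0.3857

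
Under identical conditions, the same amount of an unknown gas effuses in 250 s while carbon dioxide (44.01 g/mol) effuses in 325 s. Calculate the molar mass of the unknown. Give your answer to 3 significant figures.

Since effusion rate ∝ 1/√M, t_X/t_CO₂ = √(M_X/M_CO₂).
250/325 = 0.7692 = √(M_X/44.01)
M_X = 44.01 × 0.7692² = 44.01 × 0.5917 = 26.0 g/mol

26.0 g/mol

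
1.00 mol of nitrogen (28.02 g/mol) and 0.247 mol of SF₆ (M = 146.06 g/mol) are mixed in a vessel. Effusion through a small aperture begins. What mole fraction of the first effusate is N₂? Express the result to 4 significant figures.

The effusion rate of species i is ∝ p_i/√M_i ∝ n_i/√M_i.
Mole fraction of N₂ in the effusate = (n_N₂/√M_N₂) / (n_N₂/√M_N₂ + n_SF₆/√M_SF₆)
= (1.00/√28.02) / (1.00/√28.02 + 0.247/√146.06) = 0.1889/(0.1889 + 0.02044) = 0.9024.

0.9024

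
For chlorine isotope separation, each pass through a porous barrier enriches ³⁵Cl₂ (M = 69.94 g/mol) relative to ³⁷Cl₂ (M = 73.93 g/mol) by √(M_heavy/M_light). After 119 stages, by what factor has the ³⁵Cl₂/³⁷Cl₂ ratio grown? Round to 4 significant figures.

After 119 stages the ratio has grown by (√(73.93/69.94))^119 = (73.93/69.94)^(119/2).
= 1.05705^(119/2) = 27.14.

27.14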